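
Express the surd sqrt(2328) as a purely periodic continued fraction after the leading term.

Write x_i = (sqrt(2328) + m_i)/d_i with (m_0, d_0) = (0, 1). a_0 = floor(sqrt(2328)) = 48, since 48^2 = 2304 <= 2328 < 2401 = 49^2.
Iterate m_{i+1} = d_i*a_i - m_i, d_{i+1} = (2328 - m_{i+1}^2)/d_i, a_{i+1} = floor((a_0 + m_{i+1})/d_{i+1}):
  m_1 = 1*48 - 0 = 48, d_1 = (2328 - 48^2)/1 = 24/1 = 24, a_1 = floor((48 + 48)/24) = 4.
  m_2 = 24*4 - 48 = 48, d_2 = (2328 - 48^2)/24 = 24/24 = 1, a_2 = floor((48 + 48)/1) = 96.
  m_3 = 1*96 - 48 = 48, d_3 = (2328 - 48^2)/1 = 24/1 = 24: (m_3, d_3) = (m_1, d_1) = (48, 24), so from here the quotients repeat a_1, a_2; the period length is 2.
Hence the expansion of sqrt(2328) is a_0 = 48 followed by the repeating block 4, 96 (period 2).

[48; (4, 96)]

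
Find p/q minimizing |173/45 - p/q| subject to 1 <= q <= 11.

23/6

Expand x = 173/45 as a continued fraction with the Euclidean algorithm:
  173 = 3*45 + 38, so a_0 = 3.
  45 = 1*38 + 7, so a_1 = 1.
  38 = 5*7 + 3, so a_2 = 5.
  7 = 2*3 + 1, so a_3 = 2.
  3 = 3*1 + 0, so a_4 = 3.
so x = [3; 1, 5, 2, 3].
Convergents (p_i = a_i*p_{i-1} + p_{i-2}, q_i = a_i*q_{i-1} + q_{i-2} with p_{-2}=0, p_{-1}=1, q_{-2}=1, q_{-1}=0), until the denominator exceeds 11:
  i=0: a_0=3, p_0 = 3*1 + 0 = 3, q_0 = 3*0 + 1 = 1.
  i=1: a_1=1, p_1 = 1*3 + 1 = 4, q_1 = 1*1 + 0 = 1.
  i=2: a_2=5, p_2 = 5*4 + 3 = 23, q_2 = 5*1 + 1 = 6.
  i=3: a_3=2, p_3 = 2*23 + 4 = 50, q_3 = 2*6 + 1 = 13.
q_3 = 13 > 11, so the last convergent with denominator <= 11 is p_2/q_2 = 23/6.
The closest fraction with denominator <= 11 is either p_2/q_2 or the intermediate fraction (k*p_2 + p_1)/(k*q_2 + q_1) with the largest k >= 1 whose denominator stays <= 11; these approach x as k grows, and every other convergent or intermediate fraction in range is farther away.
Largest k: floor((11 - q_1)/q_2) = floor((11 - 1)/6) = 1.
That gives (1*23 + 4)/(1*6 + 1) = 27/7.
Compare the errors: |x - 23/6| = |173*6 - 23*45|/(45*6) = 3/270, and |x - 27/7| = |173*7 - 27*45|/(45*7) = 4/315.
Cross-multiplying, 3*315 = 945 < 1080 = 4*270, so 3/270 is smaller: the convergent 23/6 is closer to x than 27/7.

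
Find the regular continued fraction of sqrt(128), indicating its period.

[11; (3, 5, 3, 22)]

Write x_i = (sqrt(128) + m_i)/d_i with (m_0, d_0) = (0, 1). a_0 = floor(sqrt(128)) = 11, since 11^2 = 121 <= 128 < 144 = 12^2.
Iterate m_{i+1} = d_i*a_i - m_i, d_{i+1} = (128 - m_{i+1}^2)/d_i, a_{i+1} = floor((a_0 + m_{i+1})/d_{i+1}):
  m_1 = 1*11 - 0 = 11, d_1 = (128 - 11^2)/1 = 7/1 = 7, a_1 = floor((11 + 11)/7) = 3.
  m_2 = 7*3 - 11 = 10, d_2 = (128 - 10^2)/7 = 28/7 = 4, a_2 = floor((11 + 10)/4) = 5.
  m_3 = 4*5 - 10 = 10, d_3 = (128 - 10^2)/4 = 28/4 = 7, a_3 = floor((11 + 10)/7) = 3.
  m_4 = 7*3 - 10 = 11, d_4 = (128 - 11^2)/7 = 7/7 = 1, a_4 = floor((11 + 11)/1) = 22.
  m_5 = 1*22 - 11 = 11, d_5 = (128 - 11^2)/1 = 7/1 = 7: (m_5, d_5) = (m_1, d_1) = (11, 7), so from here the quotients repeat a_1, ..., a_4; the period length is 4.
Hence the expansion of sqrt(128) is a_0 = 11 followed by the repeating block 3, 5, 3, 22 (period 4).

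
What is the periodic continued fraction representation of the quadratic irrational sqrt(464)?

[21; (1, 1, 5, 1, 1, 1, 5, 1, 1, 42)]

Write x_i = (sqrt(464) + m_i)/d_i with (m_0, d_0) = (0, 1). a_0 = floor(sqrt(464)) = 21, since 21^2 = 441 <= 464 < 484 = 22^2.
Iterate m_{i+1} = d_i*a_i - m_i, d_{i+1} = (464 - m_{i+1}^2)/d_i, a_{i+1} = floor((a_0 + m_{i+1})/d_{i+1}):
  m_1 = 1*21 - 0 = 21, d_1 = (464 - 21^2)/1 = 23/1 = 23, a_1 = floor((21 + 21)/23) = 1.
  m_2 = 23*1 - 21 = 2, d_2 = (464 - 2^2)/23 = 460/23 = 20, a_2 = floor((21 + 2)/20) = 1.
  m_3 = 20*1 - 2 = 18, d_3 = (464 - 18^2)/20 = 140/20 = 7, a_3 = floor((21 + 18)/7) = 5.
  m_4 = 7*5 - 18 = 17, d_4 = (464 - 17^2)/7 = 175/7 = 25, a_4 = floor((21 + 17)/25) = 1.
  m_5 = 25*1 - 17 = 8, d_5 = (464 - 8^2)/25 = 400/25 = 16, a_5 = floor((21 + 8)/16) = 1.
  m_6 = 16*1 - 8 = 8, d_6 = (464 - 8^2)/16 = 400/16 = 25, a_6 = floor((21 + 8)/25) = 1.
  m_7 = 25*1 - 8 = 17, d_7 = (464 - 17^2)/25 = 175/25 = 7, a_7 = floor((21 + 17)/7) = 5.
  m_8 = 7*5 - 17 = 18, d_8 = (464 - 18^2)/7 = 140/7 = 20, a_8 = floor((21 + 18)/20) = 1.
  m_9 = 20*1 - 18 = 2, d_9 = (464 - 2^2)/20 = 460/20 = 23, a_9 = floor((21 + 2)/23) = 1.
  m_10 = 23*1 - 2 = 21, d_10 = (464 - 21^2)/23 = 23/23 = 1, a_10 = floor((21 + 21)/1) = 42.
  m_11 = 1*42 - 21 = 21, d_11 = (464 - 21^2)/1 = 23/1 = 23: (m_11, d_11) = (m_1, d_1) = (21, 23), so from here the quotients repeat a_1, ..., a_10; the period length is 10.
Hence the expansion of sqrt(464) is a_0 = 21 followed by the repeating block 1, 1, 5, 1, 1, 1, 5, 1, 1, 42 (period 10).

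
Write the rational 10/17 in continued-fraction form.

Run the Euclidean algorithm on 10 and 17; the successive quotients are the partial quotients a_0, a_1, ... (each step inverts the fractional part left over by the previous one):
  10 = 0*17 + 10, so a_0 = 0.
  17 = 1*10 + 7, so a_1 = 1.
  10 = 1*7 + 3, so a_2 = 1.
  7 = 2*3 + 1, so a_3 = 2.
  3 = 3*1 + 0, so a_4 = 3.
The remainder reaches 0 after 5 divisions, so the expansion has 5 partial quotients, read off in order.

[0; 1, 1, 2, 3]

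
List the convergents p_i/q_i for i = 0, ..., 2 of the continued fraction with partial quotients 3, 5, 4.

Using the convergent recurrence p_i = a_i*p_{i-1} + p_{i-2}, q_i = a_i*q_{i-1} + q_{i-2} with p_{-2}=0, p_{-1}=1, q_{-2}=1, q_{-1}=0:
  i=0: a_0=3, p_0 = 3*1 + 0 = 3, q_0 = 3*0 + 1 = 1.
  i=1: a_1=5, p_1 = 5*3 + 1 = 16, q_1 = 5*1 + 0 = 5.
  i=2: a_2=4, p_2 = 4*16 + 3 = 67, q_2 = 4*5 + 1 = 21.

3/1, 16/5, 67/21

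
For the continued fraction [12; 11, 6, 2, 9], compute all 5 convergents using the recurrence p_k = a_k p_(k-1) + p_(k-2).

Using the convergent recurrence p_i = a_i*p_{i-1} + p_{i-2}, q_i = a_i*q_{i-1} + q_{i-2} with p_{-2}=0, p_{-1}=1, q_{-2}=1, q_{-1}=0:
  i=0: a_0=12, p_0 = 12*1 + 0 = 12, q_0 = 12*0 + 1 = 1.
  i=1: a_1=11, p_1 = 11*12 + 1 = 133, q_1 = 11*1 + 0 = 11.
  i=2: a_2=6, p_2 = 6*133 + 12 = 810, q_2 = 6*11 + 1 = 67.
  i=3: a_3=2, p_3 = 2*810 + 133 = 1753, q_3 = 2*67 + 11 = 145.
  i=4: a_4=9, p_4 = 9*1753 + 810 = 16587, q_4 = 9*145 + 67 = 1372.

12/1, 133/11, 810/67, 1753/145, 16587/1372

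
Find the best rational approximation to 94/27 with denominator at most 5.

Expand x = 94/27 as a continued fraction with the Euclidean algorithm:
  94 = 3*27 + 13, so a_0 = 3.
  27 = 2*13 + 1, so a_1 = 2.
  13 = 13*1 + 0, so a_2 = 13.
so x = [3; 2, 13].
Convergents (p_i = a_i*p_{i-1} + p_{i-2}, q_i = a_i*q_{i-1} + q_{i-2} with p_{-2}=0, p_{-1}=1, q_{-2}=1, q_{-1}=0), until the denominator exceeds 5:
  i=0: a_0=3, p_0 = 3*1 + 0 = 3, q_0 = 3*0 + 1 = 1.
  i=1: a_1=2, p_1 = 2*3 + 1 = 7, q_1 = 2*1 + 0 = 2.
  i=2: a_2=13, p_2 = 13*7 + 3 = 94, q_2 = 13*2 + 1 = 27.
q_2 = 27 > 5, so the last convergent with denominator <= 5 is p_1/q_1 = 7/2.
The closest fraction with denominator <= 5 is either p_1/q_1 or the intermediate fraction (k*p_1 + p_0)/(k*q_1 + q_0) with the largest k >= 1 whose denominator stays <= 5; these approach x as k grows, and every other convergent or intermediate fraction in range is farther away.
Largest k: floor((5 - q_0)/q_1) = floor((5 - 1)/2) = 2.
That gives (2*7 + 3)/(2*2 + 1) = 17/5.
Compare the errors: |x - 7/2| = |94*2 - 7*27|/(27*2) = 1/54, and |x - 17/5| = |94*5 - 17*27|/(27*5) = 11/135.
Cross-multiplying, 1*135 = 135 < 594 = 11*54, so 1/54 is smaller: the convergent 7/2 is closer to x than 17/5.

7/2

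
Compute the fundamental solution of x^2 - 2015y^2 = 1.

First expand sqrt(2015) as a continued fraction. With x_i = (sqrt(2015) + m_i)/d_i and (m_0, d_0) = (0, 1): a_0 = floor(sqrt(2015)) = 44, since 44^2 = 1936 <= 2015 < 2025 = 45^2.
Iterate m_{i+1} = d_i*a_i - m_i, d_{i+1} = (2015 - m_{i+1}^2)/d_i, a_{i+1} = floor((a_0 + m_{i+1})/d_{i+1}):
  m_1 = 1*44 - 0 = 44, d_1 = (2015 - 44^2)/1 = 79/1 = 79, a_1 = floor((44 + 44)/79) = 1.
  m_2 = 79*1 - 44 = 35, d_2 = (2015 - 35^2)/79 = 790/79 = 10, a_2 = floor((44 + 35)/10) = 7.
  m_3 = 10*7 - 35 = 35, d_3 = (2015 - 35^2)/10 = 790/10 = 79, a_3 = floor((44 + 35)/79) = 1.
  m_4 = 79*1 - 35 = 44, d_4 = (2015 - 44^2)/79 = 79/79 = 1, a_4 = floor((44 + 44)/1) = 88.
  m_5 = 1*88 - 44 = 44, d_5 = (2015 - 44^2)/1 = 79/1 = 79: (m_5, d_5) = (m_1, d_1) = (44, 79), so from here the quotients repeat a_1, ..., a_4; the period length is 4.
So sqrt(2015) = [44; (1, 7, 1, 88)] with period length k = 4.
k is even, so the fundamental solution of x^2 - 2015y^2 = 1 is (p_{k-1}, q_{k-1}) = (p_3, q_3); compute convergents through index 3.
Convergents (p_i = a_i*p_{i-1} + p_{i-2}, q_i = a_i*q_{i-1} + q_{i-2} with p_{-2}=0, p_{-1}=1, q_{-2}=1, q_{-1}=0):
  i=0: a_0=44, p_0 = 44*1 + 0 = 44, q_0 = 44*0 + 1 = 1.
  i=1: a_1=1, p_1 = 1*44 + 1 = 45, q_1 = 1*1 + 0 = 1.
  i=2: a_2=7, p_2 = 7*45 + 44 = 359, q_2 = 7*1 + 1 = 8.
  i=3: a_3=1, p_3 = 1*359 + 45 = 404, q_3 = 1*8 + 1 = 9.
Check: 404^2 - 2015*9^2 = 163216 - 163215 = 1, so (x, y) = (404, 9) solves the equation, and by the theorem it is the least positive solution.

(x, y) = (404, 9)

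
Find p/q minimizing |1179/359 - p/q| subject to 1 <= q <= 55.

Expand x = 1179/359 as a continued fraction with the Euclidean algorithm:
  1179 = 3*359 + 102, so a_0 = 3.
  359 = 3*102 + 53, so a_1 = 3.
  102 = 1*53 + 49, so a_2 = 1.
  53 = 1*49 + 4, so a_3 = 1.
  49 = 12*4 + 1, so a_4 = 12.
  4 = 4*1 + 0, so a_5 = 4.
so x = [3; 3, 1, 1, 12, 4].
Convergents (p_i = a_i*p_{i-1} + p_{i-2}, q_i = a_i*q_{i-1} + q_{i-2} with p_{-2}=0, p_{-1}=1, q_{-2}=1, q_{-1}=0), until the denominator exceeds 55:
  i=0: a_0=3, p_0 = 3*1 + 0 = 3, q_0 = 3*0 + 1 = 1.
  i=1: a_1=3, p_1 = 3*3 + 1 = 10, q_1 = 3*1 + 0 = 3.
  i=2: a_2=1, p_2 = 1*10 + 3 = 13, q_2 = 1*3 + 1 = 4.
  i=3: a_3=1, p_3 = 1*13 + 10 = 23, q_3 = 1*4 + 3 = 7.
  i=4: a_4=12, p_4 = 12*23 + 13 = 289, q_4 = 12*7 + 4 = 88.
q_4 = 88 > 55, so the last convergent with denominator <= 55 is p_3/q_3 = 23/7.
The closest fraction with denominator <= 55 is either p_3/q_3 or the intermediate fraction (k*p_3 + p_2)/(k*q_3 + q_2) with the largest k >= 1 whose denominator stays <= 55; these approach x as k grows, and every other convergent or intermediate fraction in range is farther away.
Largest k: floor((55 - q_2)/q_3) = floor((55 - 4)/7) = 7.
That gives (7*23 + 13)/(7*7 + 4) = 174/53.
Compare the errors: |x - 23/7| = |1179*7 - 23*359|/(359*7) = 4/2513, and |x - 174/53| = |1179*53 - 174*359|/(359*53) = 21/19027.
Cross-multiplying, 21*2513 = 52773 < 76108 = 4*19027, so 21/19027 is smaller: the intermediate fraction 174/53 is closer to x than 23/7.

174/53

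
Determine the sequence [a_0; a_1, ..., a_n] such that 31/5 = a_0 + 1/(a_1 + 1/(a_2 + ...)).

[6; 5]

Run the Euclidean algorithm on 31 and 5; the successive quotients are the partial quotients a_0, a_1, ... (each step inverts the fractional part left over by the previous one):
  31 = 6*5 + 1, so a_0 = 6.
  5 = 5*1 + 0, so a_1 = 5.
The remainder reaches 0 after 2 divisions, so the expansion has 2 partial quotients, read off in order.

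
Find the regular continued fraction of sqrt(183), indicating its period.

[13; (1, 1, 8, 1, 1, 26)]

Write x_i = (sqrt(183) + m_i)/d_i with (m_0, d_0) = (0, 1). a_0 = floor(sqrt(183)) = 13, since 13^2 = 169 <= 183 < 196 = 14^2.
Iterate m_{i+1} = d_i*a_i - m_i, d_{i+1} = (183 - m_{i+1}^2)/d_i, a_{i+1} = floor((a_0 + m_{i+1})/d_{i+1}):
  m_1 = 1*13 - 0 = 13, d_1 = (183 - 13^2)/1 = 14/1 = 14, a_1 = floor((13 + 13)/14) = 1.
  m_2 = 14*1 - 13 = 1, d_2 = (183 - 1^2)/14 = 182/14 = 13, a_2 = floor((13 + 1)/13) = 1.
  m_3 = 13*1 - 1 = 12, d_3 = (183 - 12^2)/13 = 39/13 = 3, a_3 = floor((13 + 12)/3) = 8.
  m_4 = 3*8 - 12 = 12, d_4 = (183 - 12^2)/3 = 39/3 = 13, a_4 = floor((13 + 12)/13) = 1.
  m_5 = 13*1 - 12 = 1, d_5 = (183 - 1^2)/13 = 182/13 = 14, a_5 = floor((13 + 1)/14) = 1.
  m_6 = 14*1 - 1 = 13, d_6 = (183 - 13^2)/14 = 14/14 = 1, a_6 = floor((13 + 13)/1) = 26.
  m_7 = 1*26 - 13 = 13, d_7 = (183 - 13^2)/1 = 14/1 = 14: (m_7, d_7) = (m_1, d_1) = (13, 14), so from here the quotients repeat a_1, ..., a_6; the period length is 6.
Hence the expansion of sqrt(183) is a_0 = 13 followed by the repeating block 1, 1, 8, 1, 1, 26 (period 6).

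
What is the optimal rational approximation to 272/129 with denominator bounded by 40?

Expand x = 272/129 as a continued fraction with the Euclidean algorithm:
  272 = 2*129 + 14, so a_0 = 2.
  129 = 9*14 + 3, so a_1 = 9.
  14 = 4*3 + 2, so a_2 = 4.
  3 = 1*2 + 1, so a_3 = 1.
  2 = 2*1 + 0, so a_4 = 2.
so x = [2; 9, 4, 1, 2].
Convergents (p_i = a_i*p_{i-1} + p_{i-2}, q_i = a_i*q_{i-1} + q_{i-2} with p_{-2}=0, p_{-1}=1, q_{-2}=1, q_{-1}=0), until the denominator exceeds 40:
  i=0: a_0=2, p_0 = 2*1 + 0 = 2, q_0 = 2*0 + 1 = 1.
  i=1: a_1=9, p_1 = 9*2 + 1 = 19, q_1 = 9*1 + 0 = 9.
  i=2: a_2=4, p_2 = 4*19 + 2 = 78, q_2 = 4*9 + 1 = 37.
  i=3: a_3=1, p_3 = 1*78 + 19 = 97, q_3 = 1*37 + 9 = 46.
q_3 = 46 > 40, so the last convergent with denominator <= 40 is p_2/q_2 = 78/37.
The closest fraction with denominator <= 40 is either p_2/q_2 or the intermediate fraction (k*p_2 + p_1)/(k*q_2 + q_1) with the largest k >= 1 whose denominator stays <= 40; these approach x as k grows, and every other convergent or intermediate fraction in range is farther away.
Largest k: floor((40 - q_1)/q_2) = floor((40 - 9)/37) = 0.
Since k = 0, no intermediate fraction beyond p_2/q_2 has denominator <= 40, so the convergent 78/37 is the closest (its error is |272*37 - 78*129|/(129*37) = 2/4773).

78/37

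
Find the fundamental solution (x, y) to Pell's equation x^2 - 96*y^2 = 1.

First expand sqrt(96) as a continued fraction. With x_i = (sqrt(96) + m_i)/d_i and (m_0, d_0) = (0, 1): a_0 = floor(sqrt(96)) = 9, since 9^2 = 81 <= 96 < 100 = 10^2.
Iterate m_{i+1} = d_i*a_i - m_i, d_{i+1} = (96 - m_{i+1}^2)/d_i, a_{i+1} = floor((a_0 + m_{i+1})/d_{i+1}):
  m_1 = 1*9 - 0 = 9, d_1 = (96 - 9^2)/1 = 15/1 = 15, a_1 = floor((9 + 9)/15) = 1.
  m_2 = 15*1 - 9 = 6, d_2 = (96 - 6^2)/15 = 60/15 = 4, a_2 = floor((9 + 6)/4) = 3.
  m_3 = 4*3 - 6 = 6, d_3 = (96 - 6^2)/4 = 60/4 = 15, a_3 = floor((9 + 6)/15) = 1.
  m_4 = 15*1 - 6 = 9, d_4 = (96 - 9^2)/15 = 15/15 = 1, a_4 = floor((9 + 9)/1) = 18.
  m_5 = 1*18 - 9 = 9, d_5 = (96 - 9^2)/1 = 15/1 = 15: (m_5, d_5) = (m_1, d_1) = (9, 15), so from here the quotients repeat a_1, ..., a_4; the period length is 4.
So sqrt(96) = [9; (1, 3, 1, 18)] with period length k = 4.
k is even, so the fundamental solution of x^2 - 96y^2 = 1 is (p_{k-1}, q_{k-1}) = (p_3, q_3); compute convergents through index 3.
Convergents (p_i = a_i*p_{i-1} + p_{i-2}, q_i = a_i*q_{i-1} + q_{i-2} with p_{-2}=0, p_{-1}=1, q_{-2}=1, q_{-1}=0):
  i=0: a_0=9, p_0 = 9*1 + 0 = 9, q_0 = 9*0 + 1 = 1.
  i=1: a_1=1, p_1 = 1*9 + 1 = 10, q_1 = 1*1 + 0 = 1.
  i=2: a_2=3, p_2 = 3*10 + 9 = 39, q_2 = 3*1 + 1 = 4.
  i=3: a_3=1, p_3 = 1*39 + 10 = 49, q_3 = 1*4 + 1 = 5.
Check: 49^2 - 96*5^2 = 2401 - 2400 = 1, so (x, y) = (49, 5) solves the equation, and by the theorem it is the least positive solution.

(x, y) = (49, 5)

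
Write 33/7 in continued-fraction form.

[4; 1, 2, 2]

Run the Euclidean algorithm on 33 and 7; the successive quotients are the partial quotients a_0, a_1, ... (each step inverts the fractional part left over by the previous one):
  33 = 4*7 + 5, so a_0 = 4.
  7 = 1*5 + 2, so a_1 = 1.
  5 = 2*2 + 1, so a_2 = 2.
  2 = 2*1 + 0, so a_3 = 2.
The remainder reaches 0 after 4 divisions, so the expansion has 4 partial quotients, read off in order.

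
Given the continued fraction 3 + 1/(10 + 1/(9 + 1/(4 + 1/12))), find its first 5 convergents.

Using the convergent recurrence p_i = a_i*p_{i-1} + p_{i-2}, q_i = a_i*q_{i-1} + q_{i-2} with p_{-2}=0, p_{-1}=1, q_{-2}=1, q_{-1}=0:
  i=0: a_0=3, p_0 = 3*1 + 0 = 3, q_0 = 3*0 + 1 = 1.
  i=1: a_1=10, p_1 = 10*3 + 1 = 31, q_1 = 10*1 + 0 = 10.
  i=2: a_2=9, p_2 = 9*31 + 3 = 282, q_2 = 9*10 + 1 = 91.
  i=3: a_3=4, p_3 = 4*282 + 31 = 1159, q_3 = 4*91 + 10 = 374.
  i=4: a_4=12, p_4 = 12*1159 + 282 = 14190, q_4 = 12*374 + 91 = 4579.

3/1, 31/10, 282/91, 1159/374, 14190/4579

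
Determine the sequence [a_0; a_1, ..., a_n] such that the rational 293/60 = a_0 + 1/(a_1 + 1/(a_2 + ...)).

Run the Euclidean algorithm on 293 and 60; the successive quotients are the partial quotients a_0, a_1, ... (each step inverts the fractional part left over by the previous one):
  293 = 4*60 + 53, so a_0 = 4.
  60 = 1*53 + 7, so a_1 = 1.
  53 = 7*7 + 4, so a_2 = 7.
  7 = 1*4 + 3, so a_3 = 1.
  4 = 1*3 + 1, so a_4 = 1.
  3 = 3*1 + 0, so a_5 = 3.
The remainder reaches 0 after 6 divisions, so the expansion has 6 partial quotients, read off in order.

[4; 1, 7, 1, 1, 3]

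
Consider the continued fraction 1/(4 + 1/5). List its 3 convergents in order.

0/1, 1/4, 5/21

Using the convergent recurrence p_i = a_i*p_{i-1} + p_{i-2}, q_i = a_i*q_{i-1} + q_{i-2} with p_{-2}=0, p_{-1}=1, q_{-2}=1, q_{-1}=0:
  i=0: a_0=0, p_0 = 0*1 + 0 = 0, q_0 = 0*0 + 1 = 1.
  i=1: a_1=4, p_1 = 4*0 + 1 = 1, q_1 = 4*1 + 0 = 4.
  i=2: a_2=5, p_2 = 5*1 + 0 = 5, q_2 = 5*4 + 1 = 21.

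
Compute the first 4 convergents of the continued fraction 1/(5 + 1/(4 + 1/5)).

0/1, 1/5, 4/21, 21/110

Using the convergent recurrence p_i = a_i*p_{i-1} + p_{i-2}, q_i = a_i*q_{i-1} + q_{i-2} with p_{-2}=0, p_{-1}=1, q_{-2}=1, q_{-1}=0:
  i=0: a_0=0, p_0 = 0*1 + 0 = 0, q_0 = 0*0 + 1 = 1.
  i=1: a_1=5, p_1 = 5*0 + 1 = 1, q_1 = 5*1 + 0 = 5.
  i=2: a_2=4, p_2 = 4*1 + 0 = 4, q_2 = 4*5 + 1 = 21.
  i=3: a_3=5, p_3 = 5*4 + 1 = 21, q_3 = 5*21 + 5 = 110.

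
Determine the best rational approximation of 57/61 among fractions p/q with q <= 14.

13/14

Expand x = 57/61 as a continued fraction with the Euclidean algorithm:
  57 = 0*61 + 57, so a_0 = 0.
  61 = 1*57 + 4, so a_1 = 1.
  57 = 14*4 + 1, so a_2 = 14.
  4 = 4*1 + 0, so a_3 = 4.
so x = [0; 1, 14, 4].
Convergents (p_i = a_i*p_{i-1} + p_{i-2}, q_i = a_i*q_{i-1} + q_{i-2} with p_{-2}=0, p_{-1}=1, q_{-2}=1, q_{-1}=0), until the denominator exceeds 14:
  i=0: a_0=0, p_0 = 0*1 + 0 = 0, q_0 = 0*0 + 1 = 1.
  i=1: a_1=1, p_1 = 1*0 + 1 = 1, q_1 = 1*1 + 0 = 1.
  i=2: a_2=14, p_2 = 14*1 + 0 = 14, q_2 = 14*1 + 1 = 15.
q_2 = 15 > 14, so the last convergent with denominator <= 14 is p_1/q_1 = 1/1.
The closest fraction with denominator <= 14 is either p_1/q_1 or the intermediate fraction (k*p_1 + p_0)/(k*q_1 + q_0) with the largest k >= 1 whose denominator stays <= 14; these approach x as k grows, and every other convergent or intermediate fraction in range is farther away.
Largest k: floor((14 - q_0)/q_1) = floor((14 - 1)/1) = 13.
That gives (13*1 + 0)/(13*1 + 1) = 13/14.
Compare the errors: |x - 1/1| = |57*1 - 1*61|/(61*1) = 4/61, and |x - 13/14| = |57*14 - 13*61|/(61*14) = 5/854.
Cross-multiplying, 5*61 = 305 < 3416 = 4*854, so 5/854 is smaller: the intermediate fraction 13/14 is closer to x than 1/1.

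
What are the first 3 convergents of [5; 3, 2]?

5/1, 16/3, 37/7

Using the convergent recurrence p_i = a_i*p_{i-1} + p_{i-2}, q_i = a_i*q_{i-1} + q_{i-2} with p_{-2}=0, p_{-1}=1, q_{-2}=1, q_{-1}=0:
  i=0: a_0=5, p_0 = 5*1 + 0 = 5, q_0 = 5*0 + 1 = 1.
  i=1: a_1=3, p_1 = 3*5 + 1 = 16, q_1 = 3*1 + 0 = 3.
  i=2: a_2=2, p_2 = 2*16 + 5 = 37, q_2 = 2*3 + 1 = 7.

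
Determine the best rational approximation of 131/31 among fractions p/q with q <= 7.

Expand x = 131/31 as a continued fraction with the Euclidean algorithm:
  131 = 4*31 + 7, so a_0 = 4.
  31 = 4*7 + 3, so a_1 = 4.
  7 = 2*3 + 1, so a_2 = 2.
  3 = 3*1 + 0, so a_3 = 3.
so x = [4; 4, 2, 3].
Convergents (p_i = a_i*p_{i-1} + p_{i-2}, q_i = a_i*q_{i-1} + q_{i-2} with p_{-2}=0, p_{-1}=1, q_{-2}=1, q_{-1}=0), until the denominator exceeds 7:
  i=0: a_0=4, p_0 = 4*1 + 0 = 4, q_0 = 4*0 + 1 = 1.
  i=1: a_1=4, p_1 = 4*4 + 1 = 17, q_1 = 4*1 + 0 = 4.
  i=2: a_2=2, p_2 = 2*17 + 4 = 38, q_2 = 2*4 + 1 = 9.
q_2 = 9 > 7, so the last convergent with denominator <= 7 is p_1/q_1 = 17/4.
The closest fraction with denominator <= 7 is either p_1/q_1 or the intermediate fraction (k*p_1 + p_0)/(k*q_1 + q_0) with the largest k >= 1 whose denominator stays <= 7; these approach x as k grows, and every other convergent or intermediate fraction in range is farther away.
Largest k: floor((7 - q_0)/q_1) = floor((7 - 1)/4) = 1.
That gives (1*17 + 4)/(1*4 + 1) = 21/5.
Compare the errors: |x - 17/4| = |131*4 - 17*31|/(31*4) = 3/124, and |x - 21/5| = |131*5 - 21*31|/(31*5) = 4/155.
Cross-multiplying, 3*155 = 465 < 496 = 4*124, so 3/124 is smaller: the convergent 17/4 is closer to x than 21/5.

17/4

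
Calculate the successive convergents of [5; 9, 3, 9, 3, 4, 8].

5/1, 46/9, 143/28, 1333/261, 4142/811, 17901/3505, 147350/28851

Using the convergent recurrence p_i = a_i*p_{i-1} + p_{i-2}, q_i = a_i*q_{i-1} + q_{i-2} with p_{-2}=0, p_{-1}=1, q_{-2}=1, q_{-1}=0:
  i=0: a_0=5, p_0 = 5*1 + 0 = 5, q_0 = 5*0 + 1 = 1.
  i=1: a_1=9, p_1 = 9*5 + 1 = 46, q_1 = 9*1 + 0 = 9.
  i=2: a_2=3, p_2 = 3*46 + 5 = 143, q_2 = 3*9 + 1 = 28.
  i=3: a_3=9, p_3 = 9*143 + 46 = 1333, q_3 = 9*28 + 9 = 261.
  i=4: a_4=3, p_4 = 3*1333 + 143 = 4142, q_4 = 3*261 + 28 = 811.
  i=5: a_5=4, p_5 = 4*4142 + 1333 = 17901, q_5 = 4*811 + 261 = 3505.
  i=6: a_6=8, p_6 = 8*17901 + 4142 = 147350, q_6 = 8*3505 + 811 = 28851.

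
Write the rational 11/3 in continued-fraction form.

Run the Euclidean algorithm on 11 and 3; the successive quotients are the partial quotients a_0, a_1, ... (each step inverts the fractional part left over by the previous one):
  11 = 3*3 + 2, so a_0 = 3.
  3 = 1*2 + 1, so a_1 = 1.
  2 = 2*1 + 0, so a_2 = 2.
The remainder reaches 0 after 3 divisions, so the expansion has 3 partial quotients, read off in order.

[3; 1, 2]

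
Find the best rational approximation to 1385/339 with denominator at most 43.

Expand x = 1385/339 as a continued fraction with the Euclidean algorithm:
  1385 = 4*339 + 29, so a_0 = 4.
  339 = 11*29 + 20, so a_1 = 11.
  29 = 1*20 + 9, so a_2 = 1.
  20 = 2*9 + 2, so a_3 = 2.
  9 = 4*2 + 1, so a_4 = 4.
  2 = 2*1 + 0, so a_5 = 2.
so x = [4; 11, 1, 2, 4, 2].
Convergents (p_i = a_i*p_{i-1} + p_{i-2}, q_i = a_i*q_{i-1} + q_{i-2} with p_{-2}=0, p_{-1}=1, q_{-2}=1, q_{-1}=0), until the denominator exceeds 43:
  i=0: a_0=4, p_0 = 4*1 + 0 = 4, q_0 = 4*0 + 1 = 1.
  i=1: a_1=11, p_1 = 11*4 + 1 = 45, q_1 = 11*1 + 0 = 11.
  i=2: a_2=1, p_2 = 1*45 + 4 = 49, q_2 = 1*11 + 1 = 12.
  i=3: a_3=2, p_3 = 2*49 + 45 = 143, q_3 = 2*12 + 11 = 35.
  i=4: a_4=4, p_4 = 4*143 + 49 = 621, q_4 = 4*35 + 12 = 152.
q_4 = 152 > 43, so the last convergent with denominator <= 43 is p_3/q_3 = 143/35.
The closest fraction with denominator <= 43 is either p_3/q_3 or the intermediate fraction (k*p_3 + p_2)/(k*q_3 + q_2) with the largest k >= 1 whose denominator stays <= 43; these approach x as k grows, and every other convergent or intermediate fraction in range is farther away.
Largest k: floor((43 - q_2)/q_3) = floor((43 - 12)/35) = 0.
Since k = 0, no intermediate fraction beyond p_3/q_3 has denominator <= 43, so the convergent 143/35 is the closest (its error is |1385*35 - 143*339|/(339*35) = 2/11865).

143/35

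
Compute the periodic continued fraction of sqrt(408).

Write x_i = (sqrt(408) + m_i)/d_i with (m_0, d_0) = (0, 1). a_0 = floor(sqrt(408)) = 20, since 20^2 = 400 <= 408 < 441 = 21^2.
Iterate m_{i+1} = d_i*a_i - m_i, d_{i+1} = (408 - m_{i+1}^2)/d_i, a_{i+1} = floor((a_0 + m_{i+1})/d_{i+1}):
  m_1 = 1*20 - 0 = 20, d_1 = (408 - 20^2)/1 = 8/1 = 8, a_1 = floor((20 + 20)/8) = 5.
  m_2 = 8*5 - 20 = 20, d_2 = (408 - 20^2)/8 = 8/8 = 1, a_2 = floor((20 + 20)/1) = 40.
  m_3 = 1*40 - 20 = 20, d_3 = (408 - 20^2)/1 = 8/1 = 8: (m_3, d_3) = (m_1, d_1) = (20, 8), so from here the quotients repeat a_1, a_2; the period length is 2.
Hence the expansion of sqrt(408) is a_0 = 20 followed by the repeating block 5, 40 (period 2).

[20; (5, 40)]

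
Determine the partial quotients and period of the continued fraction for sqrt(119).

Write x_i = (sqrt(119) + m_i)/d_i with (m_0, d_0) = (0, 1). a_0 = floor(sqrt(119)) = 10, since 10^2 = 100 <= 119 < 121 = 11^2.
Iterate m_{i+1} = d_i*a_i - m_i, d_{i+1} = (119 - m_{i+1}^2)/d_i, a_{i+1} = floor((a_0 + m_{i+1})/d_{i+1}):
  m_1 = 1*10 - 0 = 10, d_1 = (119 - 10^2)/1 = 19/1 = 19, a_1 = floor((10 + 10)/19) = 1.
  m_2 = 19*1 - 10 = 9, d_2 = (119 - 9^2)/19 = 38/19 = 2, a_2 = floor((10 + 9)/2) = 9.
  m_3 = 2*9 - 9 = 9, d_3 = (119 - 9^2)/2 = 38/2 = 19, a_3 = floor((10 + 9)/19) = 1.
  m_4 = 19*1 - 9 = 10, d_4 = (119 - 10^2)/19 = 19/19 = 1, a_4 = floor((10 + 10)/1) = 20.
  m_5 = 1*20 - 10 = 10, d_5 = (119 - 10^2)/1 = 19/1 = 19: (m_5, d_5) = (m_1, d_1) = (10, 19), so from here the quotients repeat a_1, ..., a_4; the period length is 4.
Hence the expansion of sqrt(119) is a_0 = 10 followed by the repeating block 1, 9, 1, 20 (period 4).

[10; (1, 9, 1, 20)]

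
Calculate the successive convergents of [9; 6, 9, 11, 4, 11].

9/1, 55/6, 504/55, 5599/611, 22900/2499, 257499/28100

Using the convergent recurrence p_i = a_i*p_{i-1} + p_{i-2}, q_i = a_i*q_{i-1} + q_{i-2} with p_{-2}=0, p_{-1}=1, q_{-2}=1, q_{-1}=0:
  i=0: a_0=9, p_0 = 9*1 + 0 = 9, q_0 = 9*0 + 1 = 1.
  i=1: a_1=6, p_1 = 6*9 + 1 = 55, q_1 = 6*1 + 0 = 6.
  i=2: a_2=9, p_2 = 9*55 + 9 = 504, q_2 = 9*6 + 1 = 55.
  i=3: a_3=11, p_3 = 11*504 + 55 = 5599, q_3 = 11*55 + 6 = 611.
  i=4: a_4=4, p_4 = 4*5599 + 504 = 22900, q_4 = 4*611 + 55 = 2499.
  i=5: a_5=11, p_5 = 11*22900 + 5599 = 257499, q_5 = 11*2499 + 611 = 28100.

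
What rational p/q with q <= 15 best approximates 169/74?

16/7

Expand x = 169/74 as a continued fraction with the Euclidean algorithm:
  169 = 2*74 + 21, so a_0 = 2.
  74 = 3*21 + 11, so a_1 = 3.
  21 = 1*11 + 10, so a_2 = 1.
  11 = 1*10 + 1, so a_3 = 1.
  10 = 10*1 + 0, so a_4 = 10.
so x = [2; 3, 1, 1, 10].
Convergents (p_i = a_i*p_{i-1} + p_{i-2}, q_i = a_i*q_{i-1} + q_{i-2} with p_{-2}=0, p_{-1}=1, q_{-2}=1, q_{-1}=0), until the denominator exceeds 15:
  i=0: a_0=2, p_0 = 2*1 + 0 = 2, q_0 = 2*0 + 1 = 1.
  i=1: a_1=3, p_1 = 3*2 + 1 = 7, q_1 = 3*1 + 0 = 3.
  i=2: a_2=1, p_2 = 1*7 + 2 = 9, q_2 = 1*3 + 1 = 4.
  i=3: a_3=1, p_3 = 1*9 + 7 = 16, q_3 = 1*4 + 3 = 7.
  i=4: a_4=10, p_4 = 10*16 + 9 = 169, q_4 = 10*7 + 4 = 74.
q_4 = 74 > 15, so the last convergent with denominator <= 15 is p_3/q_3 = 16/7.
The closest fraction with denominator <= 15 is either p_3/q_3 or the intermediate fraction (k*p_3 + p_2)/(k*q_3 + q_2) with the largest k >= 1 whose denominator stays <= 15; these approach x as k grows, and every other convergent or intermediate fraction in range is farther away.
Largest k: floor((15 - q_2)/q_3) = floor((15 - 4)/7) = 1.
That gives (1*16 + 9)/(1*7 + 4) = 25/11.
Compare the errors: |x - 16/7| = |169*7 - 16*74|/(74*7) = 1/518, and |x - 25/11| = |169*11 - 25*74|/(74*11) = 9/814.
Cross-multiplying, 1*814 = 814 < 4662 = 9*518, so 1/518 is smaller: the convergent 16/7 is closer to x than 25/11.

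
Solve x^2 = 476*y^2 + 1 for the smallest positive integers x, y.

(x, y) = (28799, 1320)

First expand sqrt(476) as a continued fraction. With x_i = (sqrt(476) + m_i)/d_i and (m_0, d_0) = (0, 1): a_0 = floor(sqrt(476)) = 21, since 21^2 = 441 <= 476 < 484 = 22^2.
Iterate m_{i+1} = d_i*a_i - m_i, d_{i+1} = (476 - m_{i+1}^2)/d_i, a_{i+1} = floor((a_0 + m_{i+1})/d_{i+1}):
  m_1 = 1*21 - 0 = 21, d_1 = (476 - 21^2)/1 = 35/1 = 35, a_1 = floor((21 + 21)/35) = 1.
  m_2 = 35*1 - 21 = 14, d_2 = (476 - 14^2)/35 = 280/35 = 8, a_2 = floor((21 + 14)/8) = 4.
  m_3 = 8*4 - 14 = 18, d_3 = (476 - 18^2)/8 = 152/8 = 19, a_3 = floor((21 + 18)/19) = 2.
  m_4 = 19*2 - 18 = 20, d_4 = (476 - 20^2)/19 = 76/19 = 4, a_4 = floor((21 + 20)/4) = 10.
  m_5 = 4*10 - 20 = 20, d_5 = (476 - 20^2)/4 = 76/4 = 19, a_5 = floor((21 + 20)/19) = 2.
  m_6 = 19*2 - 20 = 18, d_6 = (476 - 18^2)/19 = 152/19 = 8, a_6 = floor((21 + 18)/8) = 4.
  m_7 = 8*4 - 18 = 14, d_7 = (476 - 14^2)/8 = 280/8 = 35, a_7 = floor((21 + 14)/35) = 1.
  m_8 = 35*1 - 14 = 21, d_8 = (476 - 21^2)/35 = 35/35 = 1, a_8 = floor((21 + 21)/1) = 42.
  m_9 = 1*42 - 21 = 21, d_9 = (476 - 21^2)/1 = 35/1 = 35: (m_9, d_9) = (m_1, d_1) = (21, 35), so from here the quotients repeat a_1, ..., a_8; the period length is 8.
So sqrt(476) = [21; (1, 4, 2, 10, 2, 4, 1, 42)] with period length k = 8.
k is even, so the fundamental solution of x^2 - 476y^2 = 1 is (p_{k-1}, q_{k-1}) = (p_7, q_7); compute convergents through index 7.
Convergents (p_i = a_i*p_{i-1} + p_{i-2}, q_i = a_i*q_{i-1} + q_{i-2} with p_{-2}=0, p_{-1}=1, q_{-2}=1, q_{-1}=0):
  i=0: a_0=21, p_0 = 21*1 + 0 = 21, q_0 = 21*0 + 1 = 1.
  i=1: a_1=1, p_1 = 1*21 + 1 = 22, q_1 = 1*1 + 0 = 1.
  i=2: a_2=4, p_2 = 4*22 + 21 = 109, q_2 = 4*1 + 1 = 5.
  i=3: a_3=2, p_3 = 2*109 + 22 = 240, q_3 = 2*5 + 1 = 11.
  i=4: a_4=10, p_4 = 10*240 + 109 = 2509, q_4 = 10*11 + 5 = 115.
  i=5: a_5=2, p_5 = 2*2509 + 240 = 5258, q_5 = 2*115 + 11 = 241.
  i=6: a_6=4, p_6 = 4*5258 + 2509 = 23541, q_6 = 4*241 + 115 = 1079.
  i=7: a_7=1, p_7 = 1*23541 + 5258 = 28799, q_7 = 1*1079 + 241 = 1320.
Check: 28799^2 - 476*1320^2 = 829382401 - 829382400 = 1, so (x, y) = (28799, 1320) solves the equation, and by the theorem it is the least positive solution.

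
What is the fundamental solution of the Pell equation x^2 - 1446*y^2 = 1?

First expand sqrt(1446) as a continued fraction. With x_i = (sqrt(1446) + m_i)/d_i and (m_0, d_0) = (0, 1): a_0 = floor(sqrt(1446)) = 38, since 38^2 = 1444 <= 1446 < 1521 = 39^2.
Iterate m_{i+1} = d_i*a_i - m_i, d_{i+1} = (1446 - m_{i+1}^2)/d_i, a_{i+1} = floor((a_0 + m_{i+1})/d_{i+1}):
  m_1 = 1*38 - 0 = 38, d_1 = (1446 - 38^2)/1 = 2/1 = 2, a_1 = floor((38 + 38)/2) = 38.
  m_2 = 2*38 - 38 = 38, d_2 = (1446 - 38^2)/2 = 2/2 = 1, a_2 = floor((38 + 38)/1) = 76.
  m_3 = 1*76 - 38 = 38, d_3 = (1446 - 38^2)/1 = 2/1 = 2: (m_3, d_3) = (m_1, d_1) = (38, 2), so from here the quotients repeat a_1, a_2; the period length is 2.
So sqrt(1446) = [38; (38, 76)] with period length k = 2.
k is even, so the fundamental solution of x^2 - 1446y^2 = 1 is (p_{k-1}, q_{k-1}) = (p_1, q_1); compute convergents through index 1.
Convergents (p_i = a_i*p_{i-1} + p_{i-2}, q_i = a_i*q_{i-1} + q_{i-2} with p_{-2}=0, p_{-1}=1, q_{-2}=1, q_{-1}=0):
  i=0: a_0=38, p_0 = 38*1 + 0 = 38, q_0 = 38*0 + 1 = 1.
  i=1: a_1=38, p_1 = 38*38 + 1 = 1445, q_1 = 38*1 + 0 = 38.
Check: 1445^2 - 1446*38^2 = 2088025 - 2088024 = 1, so (x, y) = (1445, 38) solves the equation, and by the theorem it is the least positive solution.

(x, y) = (1445, 38)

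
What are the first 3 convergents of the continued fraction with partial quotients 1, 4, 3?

1/1, 5/4, 16/13

Using the convergent recurrence p_i = a_i*p_{i-1} + p_{i-2}, q_i = a_i*q_{i-1} + q_{i-2} with p_{-2}=0, p_{-1}=1, q_{-2}=1, q_{-1}=0:
  i=0: a_0=1, p_0 = 1*1 + 0 = 1, q_0 = 1*0 + 1 = 1.
  i=1: a_1=4, p_1 = 4*1 + 1 = 5, q_1 = 4*1 + 0 = 4.
  i=2: a_2=3, p_2 = 3*5 + 1 = 16, q_2 = 3*4 + 1 = 13.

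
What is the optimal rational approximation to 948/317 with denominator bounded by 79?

236/79

Expand x = 948/317 as a continued fraction with the Euclidean algorithm:
  948 = 2*317 + 314, so a_0 = 2.
  317 = 1*314 + 3, so a_1 = 1.
  314 = 104*3 + 2, so a_2 = 104.
  3 = 1*2 + 1, so a_3 = 1.
  2 = 2*1 + 0, so a_4 = 2.
so x = [2; 1, 104, 1, 2].
Convergents (p_i = a_i*p_{i-1} + p_{i-2}, q_i = a_i*q_{i-1} + q_{i-2} with p_{-2}=0, p_{-1}=1, q_{-2}=1, q_{-1}=0), until the denominator exceeds 79:
  i=0: a_0=2, p_0 = 2*1 + 0 = 2, q_0 = 2*0 + 1 = 1.
  i=1: a_1=1, p_1 = 1*2 + 1 = 3, q_1 = 1*1 + 0 = 1.
  i=2: a_2=104, p_2 = 104*3 + 2 = 314, q_2 = 104*1 + 1 = 105.
q_2 = 105 > 79, so the last convergent with denominator <= 79 is p_1/q_1 = 3/1.
The closest fraction with denominator <= 79 is either p_1/q_1 or the intermediate fraction (k*p_1 + p_0)/(k*q_1 + q_0) with the largest k >= 1 whose denominator stays <= 79; these approach x as k grows, and every other convergent or intermediate fraction in range is farther away.
Largest k: floor((79 - q_0)/q_1) = floor((79 - 1)/1) = 78.
That gives (78*3 + 2)/(78*1 + 1) = 236/79.
Compare the errors: |x - 3/1| = |948*1 - 3*317|/(317*1) = 3/317, and |x - 236/79| = |948*79 - 236*317|/(317*79) = 80/25043.
Cross-multiplying, 80*317 = 25360 < 75129 = 3*25043, so 80/25043 is smaller: the intermediate fraction 236/79 is closer to x than 3/1.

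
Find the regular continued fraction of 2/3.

Run the Euclidean algorithm on 2 and 3; the successive quotients are the partial quotients a_0, a_1, ... (each step inverts the fractional part left over by the previous one):
  2 = 0*3 + 2, so a_0 = 0.
  3 = 1*2 + 1, so a_1 = 1.
  2 = 2*1 + 0, so a_2 = 2.
The remainder reaches 0 after 3 divisions, so the expansion has 3 partial quotients, read off in order.

[0; 1, 2]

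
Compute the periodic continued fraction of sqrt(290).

Write x_i = (sqrt(290) + m_i)/d_i with (m_0, d_0) = (0, 1). a_0 = floor(sqrt(290)) = 17, since 17^2 = 289 <= 290 < 324 = 18^2.
Iterate m_{i+1} = d_i*a_i - m_i, d_{i+1} = (290 - m_{i+1}^2)/d_i, a_{i+1} = floor((a_0 + m_{i+1})/d_{i+1}):
  m_1 = 1*17 - 0 = 17, d_1 = (290 - 17^2)/1 = 1/1 = 1, a_1 = floor((17 + 17)/1) = 34.
  m_2 = 1*34 - 17 = 17, d_2 = (290 - 17^2)/1 = 1/1 = 1: (m_2, d_2) = (m_1, d_1) = (17, 1), so from here the quotient a_1 repeats; the period length is 1.
Hence the expansion of sqrt(290) is a_0 = 17 followed by the repeating block 34 (period 1).

[17; (34)]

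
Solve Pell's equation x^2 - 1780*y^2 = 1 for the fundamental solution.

(x, y) = (43468489, 1030302)

First expand sqrt(1780) as a continued fraction. With x_i = (sqrt(1780) + m_i)/d_i and (m_0, d_0) = (0, 1): a_0 = floor(sqrt(1780)) = 42, since 42^2 = 1764 <= 1780 < 1849 = 43^2.
Iterate m_{i+1} = d_i*a_i - m_i, d_{i+1} = (1780 - m_{i+1}^2)/d_i, a_{i+1} = floor((a_0 + m_{i+1})/d_{i+1}):
  m_1 = 1*42 - 0 = 42, d_1 = (1780 - 42^2)/1 = 16/1 = 16, a_1 = floor((42 + 42)/16) = 5.
  m_2 = 16*5 - 42 = 38, d_2 = (1780 - 38^2)/16 = 336/16 = 21, a_2 = floor((42 + 38)/21) = 3.
  m_3 = 21*3 - 38 = 25, d_3 = (1780 - 25^2)/21 = 1155/21 = 55, a_3 = floor((42 + 25)/55) = 1.
  m_4 = 55*1 - 25 = 30, d_4 = (1780 - 30^2)/55 = 880/55 = 16, a_4 = floor((42 + 30)/16) = 4.
  m_5 = 16*4 - 30 = 34, d_5 = (1780 - 34^2)/16 = 624/16 = 39, a_5 = floor((42 + 34)/39) = 1.
  m_6 = 39*1 - 34 = 5, d_6 = (1780 - 5^2)/39 = 1755/39 = 45, a_6 = floor((42 + 5)/45) = 1.
  m_7 = 45*1 - 5 = 40, d_7 = (1780 - 40^2)/45 = 180/45 = 4, a_7 = floor((42 + 40)/4) = 20.
  m_8 = 4*20 - 40 = 40, d_8 = (1780 - 40^2)/4 = 180/4 = 45, a_8 = floor((42 + 40)/45) = 1.
  m_9 = 45*1 - 40 = 5, d_9 = (1780 - 5^2)/45 = 1755/45 = 39, a_9 = floor((42 + 5)/39) = 1.
  m_10 = 39*1 - 5 = 34, d_10 = (1780 - 34^2)/39 = 624/39 = 16, a_10 = floor((42 + 34)/16) = 4.
  m_11 = 16*4 - 34 = 30, d_11 = (1780 - 30^2)/16 = 880/16 = 55, a_11 = floor((42 + 30)/55) = 1.
  m_12 = 55*1 - 30 = 25, d_12 = (1780 - 25^2)/55 = 1155/55 = 21, a_12 = floor((42 + 25)/21) = 3.
  m_13 = 21*3 - 25 = 38, d_13 = (1780 - 38^2)/21 = 336/21 = 16, a_13 = floor((42 + 38)/16) = 5.
  m_14 = 16*5 - 38 = 42, d_14 = (1780 - 42^2)/16 = 16/16 = 1, a_14 = floor((42 + 42)/1) = 84.
  m_15 = 1*84 - 42 = 42, d_15 = (1780 - 42^2)/1 = 16/1 = 16: (m_15, d_15) = (m_1, d_1) = (42, 16), so from here the quotients repeat a_1, ..., a_14; the period length is 14.
So sqrt(1780) = [42; (5, 3, 1, 4, 1, 1, 20, 1, 1, 4, 1, 3, 5, 84)] with period length k = 14.
k is even, so the fundamental solution of x^2 - 1780y^2 = 1 is (p_{k-1}, q_{k-1}) = (p_13, q_13); compute convergents through index 13.
Convergents (p_i = a_i*p_{i-1} + p_{i-2}, q_i = a_i*q_{i-1} + q_{i-2} with p_{-2}=0, p_{-1}=1, q_{-2}=1, q_{-1}=0):
  i=0: a_0=42, p_0 = 42*1 + 0 = 42, q_0 = 42*0 + 1 = 1.
  i=1: a_1=5, p_1 = 5*42 + 1 = 211, q_1 = 5*1 + 0 = 5.
  i=2: a_2=3, p_2 = 3*211 + 42 = 675, q_2 = 3*5 + 1 = 16.
  i=3: a_3=1, p_3 = 1*675 + 211 = 886, q_3 = 1*16 + 5 = 21.
  i=4: a_4=4, p_4 = 4*886 + 675 = 4219, q_4 = 4*21 + 16 = 100.
  i=5: a_5=1, p_5 = 1*4219 + 886 = 5105, q_5 = 1*100 + 21 = 121.
  i=6: a_6=1, p_6 = 1*5105 + 4219 = 9324, q_6 = 1*121 + 100 = 221.
  i=7: a_7=20, p_7 = 20*9324 + 5105 = 191585, q_7 = 20*221 + 121 = 4541.
  i=8: a_8=1, p_8 = 1*191585 + 9324 = 200909, q_8 = 1*4541 + 221 = 4762.
  i=9: a_9=1, p_9 = 1*200909 + 191585 = 392494, q_9 = 1*4762 + 4541 = 9303.
  i=10: a_10=4, p_10 = 4*392494 + 200909 = 1770885, q_10 = 4*9303 + 4762 = 41974.
  i=11: a_11=1, p_11 = 1*1770885 + 392494 = 2163379, q_11 = 1*41974 + 9303 = 51277.
  i=12: a_12=3, p_12 = 3*2163379 + 1770885 = 8261022, q_12 = 3*51277 + 41974 = 195805.
  i=13: a_13=5, p_13 = 5*8261022 + 2163379 = 43468489, q_13 = 5*195805 + 51277 = 1030302.
Check: 43468489^2 - 1780*1030302^2 = 1889509535943121 - 1889509535943120 = 1, so (x, y) = (43468489, 1030302) solves the equation, and by the theorem it is the least positive solution.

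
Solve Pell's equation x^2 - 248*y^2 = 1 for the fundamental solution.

First expand sqrt(248) as a continued fraction. With x_i = (sqrt(248) + m_i)/d_i and (m_0, d_0) = (0, 1): a_0 = floor(sqrt(248)) = 15, since 15^2 = 225 <= 248 < 256 = 16^2.
Iterate m_{i+1} = d_i*a_i - m_i, d_{i+1} = (248 - m_{i+1}^2)/d_i, a_{i+1} = floor((a_0 + m_{i+1})/d_{i+1}):
  m_1 = 1*15 - 0 = 15, d_1 = (248 - 15^2)/1 = 23/1 = 23, a_1 = floor((15 + 15)/23) = 1.
  m_2 = 23*1 - 15 = 8, d_2 = (248 - 8^2)/23 = 184/23 = 8, a_2 = floor((15 + 8)/8) = 2.
  m_3 = 8*2 - 8 = 8, d_3 = (248 - 8^2)/8 = 184/8 = 23, a_3 = floor((15 + 8)/23) = 1.
  m_4 = 23*1 - 8 = 15, d_4 = (248 - 15^2)/23 = 23/23 = 1, a_4 = floor((15 + 15)/1) = 30.
  m_5 = 1*30 - 15 = 15, d_5 = (248 - 15^2)/1 = 23/1 = 23: (m_5, d_5) = (m_1, d_1) = (15, 23), so from here the quotients repeat a_1, ..., a_4; the period length is 4.
So sqrt(248) = [15; (1, 2, 1, 30)] with period length k = 4.
k is even, so the fundamental solution of x^2 - 248y^2 = 1 is (p_{k-1}, q_{k-1}) = (p_3, q_3); compute convergents through index 3.
Convergents (p_i = a_i*p_{i-1} + p_{i-2}, q_i = a_i*q_{i-1} + q_{i-2} with p_{-2}=0, p_{-1}=1, q_{-2}=1, q_{-1}=0):
  i=0: a_0=15, p_0 = 15*1 + 0 = 15, q_0 = 15*0 + 1 = 1.
  i=1: a_1=1, p_1 = 1*15 + 1 = 16, q_1 = 1*1 + 0 = 1.
  i=2: a_2=2, p_2 = 2*16 + 15 = 47, q_2 = 2*1 + 1 = 3.
  i=3: a_3=1, p_3 = 1*47 + 16 = 63, q_3 = 1*3 + 1 = 4.
Check: 63^2 - 248*4^2 = 3969 - 3968 = 1, so (x, y) = (63, 4) solves the equation, and by the theorem it is the least positive solution.

(x, y) = (63, 4)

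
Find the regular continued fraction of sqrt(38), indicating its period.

Write x_i = (sqrt(38) + m_i)/d_i with (m_0, d_0) = (0, 1). a_0 = floor(sqrt(38)) = 6, since 6^2 = 36 <= 38 < 49 = 7^2.
Iterate m_{i+1} = d_i*a_i - m_i, d_{i+1} = (38 - m_{i+1}^2)/d_i, a_{i+1} = floor((a_0 + m_{i+1})/d_{i+1}):
  m_1 = 1*6 - 0 = 6, d_1 = (38 - 6^2)/1 = 2/1 = 2, a_1 = floor((6 + 6)/2) = 6.
  m_2 = 2*6 - 6 = 6, d_2 = (38 - 6^2)/2 = 2/2 = 1, a_2 = floor((6 + 6)/1) = 12.
  m_3 = 1*12 - 6 = 6, d_3 = (38 - 6^2)/1 = 2/1 = 2: (m_3, d_3) = (m_1, d_1) = (6, 2), so from here the quotients repeat a_1, a_2; the period length is 2.
Hence the expansion of sqrt(38) is a_0 = 6 followed by the repeating block 6, 12 (period 2).

[6; (6, 12)]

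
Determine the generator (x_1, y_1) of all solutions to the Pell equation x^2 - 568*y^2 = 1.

First expand sqrt(568) as a continued fraction. With x_i = (sqrt(568) + m_i)/d_i and (m_0, d_0) = (0, 1): a_0 = floor(sqrt(568)) = 23, since 23^2 = 529 <= 568 < 576 = 24^2.
Iterate m_{i+1} = d_i*a_i - m_i, d_{i+1} = (568 - m_{i+1}^2)/d_i, a_{i+1} = floor((a_0 + m_{i+1})/d_{i+1}):
  m_1 = 1*23 - 0 = 23, d_1 = (568 - 23^2)/1 = 39/1 = 39, a_1 = floor((23 + 23)/39) = 1.
  m_2 = 39*1 - 23 = 16, d_2 = (568 - 16^2)/39 = 312/39 = 8, a_2 = floor((23 + 16)/8) = 4.
  m_3 = 8*4 - 16 = 16, d_3 = (568 - 16^2)/8 = 312/8 = 39, a_3 = floor((23 + 16)/39) = 1.
  m_4 = 39*1 - 16 = 23, d_4 = (568 - 23^2)/39 = 39/39 = 1, a_4 = floor((23 + 23)/1) = 46.
  m_5 = 1*46 - 23 = 23, d_5 = (568 - 23^2)/1 = 39/1 = 39: (m_5, d_5) = (m_1, d_1) = (23, 39), so from here the quotients repeat a_1, ..., a_4; the period length is 4.
So sqrt(568) = [23; (1, 4, 1, 46)] with period length k = 4.
k is even, so the fundamental solution of x^2 - 568y^2 = 1 is (p_{k-1}, q_{k-1}) = (p_3, q_3); compute convergents through index 3.
Convergents (p_i = a_i*p_{i-1} + p_{i-2}, q_i = a_i*q_{i-1} + q_{i-2} with p_{-2}=0, p_{-1}=1, q_{-2}=1, q_{-1}=0):
  i=0: a_0=23, p_0 = 23*1 + 0 = 23, q_0 = 23*0 + 1 = 1.
  i=1: a_1=1, p_1 = 1*23 + 1 = 24, q_1 = 1*1 + 0 = 1.
  i=2: a_2=4, p_2 = 4*24 + 23 = 119, q_2 = 4*1 + 1 = 5.
  i=3: a_3=1, p_3 = 1*119 + 24 = 143, q_3 = 1*5 + 1 = 6.
Check: 143^2 - 568*6^2 = 20449 - 20448 = 1, so (x, y) = (143, 6) solves the equation, and by the theorem it is the least positive solution.

(x, y) = (143, 6)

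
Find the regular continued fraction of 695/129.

[5; 2, 1, 1, 2, 1, 1, 1, 2]

Run the Euclidean algorithm on 695 and 129; the successive quotients are the partial quotients a_0, a_1, ... (each step inverts the fractional part left over by the previous one):
  695 = 5*129 + 50, so a_0 = 5.
  129 = 2*50 + 29, so a_1 = 2.
  50 = 1*29 + 21, so a_2 = 1.
  29 = 1*21 + 8, so a_3 = 1.
  21 = 2*8 + 5, so a_4 = 2.
  8 = 1*5 + 3, so a_5 = 1.
  5 = 1*3 + 2, so a_6 = 1.
  3 = 1*2 + 1, so a_7 = 1.
  2 = 2*1 + 0, so a_8 = 2.
The remainder reaches 0 after 9 divisions, so the expansion has 9 partial quotients, read off in order.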